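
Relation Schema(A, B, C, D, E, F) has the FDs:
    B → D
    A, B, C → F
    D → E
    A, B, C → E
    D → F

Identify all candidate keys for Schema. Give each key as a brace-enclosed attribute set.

{A, B, C}

No FD produces {A, B, C}, so they must be in every candidate key.
Closure of {A, B, C} is {A, B, C, D, E, F}, the whole schema; {A, B, C} is a candidate key.
No other minimal set has full closure, so this is the only candidate key.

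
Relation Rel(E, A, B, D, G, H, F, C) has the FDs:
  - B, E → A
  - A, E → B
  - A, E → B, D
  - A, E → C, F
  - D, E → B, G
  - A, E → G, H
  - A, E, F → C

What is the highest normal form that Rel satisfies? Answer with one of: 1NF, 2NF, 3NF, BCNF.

Candidate keys: {A, E}, {B, E}, {D, E}. Prime attributes: {A, B, D, E}.
The left-hand side of every FD is a superkey, so BCNF is satisfied.

BCNF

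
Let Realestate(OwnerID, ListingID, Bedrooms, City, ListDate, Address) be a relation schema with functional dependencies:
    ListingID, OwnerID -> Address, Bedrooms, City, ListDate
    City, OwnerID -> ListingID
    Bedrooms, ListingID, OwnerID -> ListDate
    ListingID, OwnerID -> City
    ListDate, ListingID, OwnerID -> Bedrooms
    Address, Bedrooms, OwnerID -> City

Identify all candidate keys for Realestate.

{Address, Bedrooms, OwnerID}, {City, OwnerID}, {ListingID, OwnerID}

Attributes never on any right-hand side: {OwnerID} — every candidate key must contain it.
{City, OwnerID}⁺ = {Address, Bedrooms, City, ListDate, ListingID, OwnerID} — all of the relation — so {City, OwnerID} is a candidate key.
{ListingID, OwnerID}⁺ = {Address, Bedrooms, City, ListDate, ListingID, OwnerID} — all of the relation — so {ListingID, OwnerID} is a candidate key.
{Address, Bedrooms, OwnerID}⁺ = {Address, Bedrooms, City, ListDate, ListingID, OwnerID} — all of the relation — so {Address, Bedrooms, OwnerID} is a candidate key.
These are minimal and exhaustive — every other superkey contains one of them.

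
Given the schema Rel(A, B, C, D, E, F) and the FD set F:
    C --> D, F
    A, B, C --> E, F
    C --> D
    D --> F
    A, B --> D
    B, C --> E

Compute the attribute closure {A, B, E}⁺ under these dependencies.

Start with {A, B, E}.
A, B --> D applies; add {D} → now {A, B, D, E}.
D --> F applies; add {F} → now {A, B, D, E, F}.
No further FD applies.

{A, B, D, E, F}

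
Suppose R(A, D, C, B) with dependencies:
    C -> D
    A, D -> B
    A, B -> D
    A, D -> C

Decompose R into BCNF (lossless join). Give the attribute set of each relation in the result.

{A, B, C}; {C, D}

Candidate keys of the original relation: {A, B}, {A, C}, {A, D}.
{A, B, C, D}: {C} determines {C, D} here but is not a superkey — split on C -> D, giving {C, D} and {A, B, C}.
{C, D} is in BCNF.
{A, B, C} is in BCNF.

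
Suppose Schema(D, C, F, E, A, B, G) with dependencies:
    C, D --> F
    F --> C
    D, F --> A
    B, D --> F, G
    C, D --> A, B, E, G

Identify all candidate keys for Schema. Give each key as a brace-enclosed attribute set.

{B, D}, {C, D}, {D, F}

Attributes never on any right-hand side: {D} — every candidate key must contain it.
Closure of {B, D} is {A, B, C, D, E, F, G}, the whole schema; {B, D} is a candidate key.
Closure of {C, D} is {A, B, C, D, E, F, G}, the whole schema; {C, D} is a candidate key.
Closure of {D, F} is {A, B, C, D, E, F, G}, the whole schema; {D, F} is a candidate key.
Any other superkey properly contains one of these, so there are no further candidate keys.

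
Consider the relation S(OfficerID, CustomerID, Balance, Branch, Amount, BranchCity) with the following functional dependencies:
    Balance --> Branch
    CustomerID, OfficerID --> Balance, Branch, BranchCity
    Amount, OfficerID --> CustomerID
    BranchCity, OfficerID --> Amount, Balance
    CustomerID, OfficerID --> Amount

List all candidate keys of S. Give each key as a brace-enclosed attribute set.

{Amount, OfficerID}, {BranchCity, OfficerID}, {CustomerID, OfficerID}

{OfficerID} never appears on the right of any FD, so every key must include it.
Closure of {Amount, OfficerID} is {Amount, Balance, Branch, BranchCity, CustomerID, OfficerID}, the whole schema; {Amount, OfficerID} is a candidate key.
Closure of {BranchCity, OfficerID} is {Amount, Balance, Branch, BranchCity, CustomerID, OfficerID}, the whole schema; {BranchCity, OfficerID} is a candidate key.
Closure of {CustomerID, OfficerID} is {Amount, Balance, Branch, BranchCity, CustomerID, OfficerID}, the whole schema; {CustomerID, OfficerID} is a candidate key.
No proper subset of any of these is a key, and no other minimal superkey exists.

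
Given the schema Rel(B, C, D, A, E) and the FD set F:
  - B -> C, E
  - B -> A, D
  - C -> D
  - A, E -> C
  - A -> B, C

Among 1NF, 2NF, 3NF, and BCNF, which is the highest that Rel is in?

2NF

Candidate keys: {A}, {B}. Prime attributes: {A, B}.
For C -> D we have {C}⁺ = {C, D}; {C} is not a superkey, so BCNF fails.
C -> D determines the non-prime attribute {D} from a non-superkey — 3NF is violated.
Every candidate key is a single attribute, so no partial dependency is possible; 2NF holds.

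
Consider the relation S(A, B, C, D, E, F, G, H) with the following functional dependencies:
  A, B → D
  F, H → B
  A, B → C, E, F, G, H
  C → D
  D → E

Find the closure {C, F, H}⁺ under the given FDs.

{B, C, D, E, F, H}

Start with {C, F, H}.
F, H → B applies; add {B} → now {B, C, F, H}.
C → D applies; add {D} → now {B, C, D, F, H}.
D → E applies; add {E} → now {B, C, D, E, F, H}.
No further FD applies.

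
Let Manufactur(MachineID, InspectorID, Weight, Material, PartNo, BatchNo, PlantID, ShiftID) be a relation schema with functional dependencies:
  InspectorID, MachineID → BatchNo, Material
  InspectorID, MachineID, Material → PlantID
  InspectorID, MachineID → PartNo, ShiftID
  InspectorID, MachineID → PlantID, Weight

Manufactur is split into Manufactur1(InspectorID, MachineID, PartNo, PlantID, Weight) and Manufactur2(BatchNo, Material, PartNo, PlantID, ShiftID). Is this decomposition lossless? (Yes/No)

Manufactur1 ∩ Manufactur2 = {PartNo, PlantID}; its closure under F is {PartNo, PlantID}.
The closure covers neither Manufactur1 nor Manufactur2 entirely; the join is not lossless.

No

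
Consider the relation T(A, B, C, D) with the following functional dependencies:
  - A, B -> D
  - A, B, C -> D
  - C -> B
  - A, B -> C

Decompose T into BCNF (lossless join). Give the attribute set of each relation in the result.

{A, C, D}; {B, C}

Candidate keys of the original relation: {A, B}, {A, C}.
{A, B, C, D}: {C} determines {B, C} here but is not a superkey — split on C -> B, giving {B, C} and {A, C, D}.
{B, C} is in BCNF.
{A, C, D} is in BCNF.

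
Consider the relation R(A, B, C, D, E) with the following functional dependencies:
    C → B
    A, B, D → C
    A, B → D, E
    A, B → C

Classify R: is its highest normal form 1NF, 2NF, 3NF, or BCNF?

Candidate keys: {A, B}, {A, C}. Prime attributes: {A, B, C}.
C → B: {C}⁺ = {B, C}, which is not all of the attributes, so the left side is not a superkey — BCNF is violated.
But every attribute on its right side ({B}) is prime, and the same holds for every other non-superkey FD, so 3NF still holds.

3NF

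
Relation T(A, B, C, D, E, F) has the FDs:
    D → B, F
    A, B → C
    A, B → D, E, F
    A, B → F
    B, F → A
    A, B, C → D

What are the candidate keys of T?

{A, B}, {B, F}, {D}

{D}⁺ = {A, B, C, D, E, F} — all of the relation — so {D} is a candidate key.
{A, B}⁺ = {A, B, C, D, E, F} — all of the relation — so {A, B} is a candidate key.
{B, F}⁺ = {A, B, C, D, E, F} — all of the relation — so {B, F} is a candidate key.
No proper subset of any of these is a key, and no other minimal superkey exists.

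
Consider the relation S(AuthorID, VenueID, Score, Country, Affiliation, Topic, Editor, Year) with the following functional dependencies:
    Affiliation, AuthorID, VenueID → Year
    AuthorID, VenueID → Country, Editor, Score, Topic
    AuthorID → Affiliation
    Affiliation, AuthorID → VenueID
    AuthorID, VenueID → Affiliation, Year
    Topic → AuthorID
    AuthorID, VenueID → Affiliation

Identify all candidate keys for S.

{AuthorID} is a candidate key since {AuthorID}⁺ = {Affiliation, AuthorID, Country, Editor, Score, Topic, VenueID, Year} covers every attribute.
{Topic} is a candidate key since {Topic}⁺ = {Affiliation, AuthorID, Country, Editor, Score, Topic, VenueID, Year} covers every attribute.
No proper subset of any of these is a key, and no other minimal superkey exists.

{AuthorID}, {Topic}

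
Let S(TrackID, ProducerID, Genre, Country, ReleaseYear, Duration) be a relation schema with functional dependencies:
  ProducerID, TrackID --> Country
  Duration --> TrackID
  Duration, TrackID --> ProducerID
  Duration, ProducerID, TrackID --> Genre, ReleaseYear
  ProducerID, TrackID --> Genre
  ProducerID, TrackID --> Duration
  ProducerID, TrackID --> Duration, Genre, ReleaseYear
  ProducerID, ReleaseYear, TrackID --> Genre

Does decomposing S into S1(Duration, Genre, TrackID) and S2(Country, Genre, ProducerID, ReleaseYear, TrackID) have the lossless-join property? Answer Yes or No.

The shared attributes are {Genre, TrackID} and {Genre, TrackID}⁺ = {Genre, TrackID}.
Neither S1 nor S2 is contained in that closure, so the decomposition is lossy.

No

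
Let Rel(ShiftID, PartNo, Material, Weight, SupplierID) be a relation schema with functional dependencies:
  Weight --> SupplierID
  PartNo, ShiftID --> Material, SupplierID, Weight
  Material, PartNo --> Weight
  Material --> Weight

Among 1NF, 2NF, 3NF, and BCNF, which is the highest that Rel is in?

Candidate key: {PartNo, ShiftID}. Prime attributes: {PartNo, ShiftID}.
For Weight --> SupplierID we have {Weight}⁺ = {SupplierID, Weight}; {Weight} is not a superkey, so BCNF fails.
Because {SupplierID} is non-prime and the left side of Weight --> SupplierID is not a superkey, the relation is not in 3NF.
No non-prime attribute depends on a proper subset of any candidate key, so 2NF holds.

2NF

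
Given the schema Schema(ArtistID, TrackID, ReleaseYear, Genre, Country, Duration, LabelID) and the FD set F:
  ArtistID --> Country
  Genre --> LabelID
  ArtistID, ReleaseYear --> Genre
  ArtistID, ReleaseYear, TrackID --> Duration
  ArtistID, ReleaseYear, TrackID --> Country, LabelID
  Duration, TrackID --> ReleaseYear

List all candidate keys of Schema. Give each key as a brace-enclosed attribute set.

{ArtistID, Duration, TrackID}, {ArtistID, ReleaseYear, TrackID}

No FD produces {ArtistID, TrackID}, so they must be in every candidate key.
Closure of {ArtistID, Duration, TrackID} is {ArtistID, Country, Duration, Genre, LabelID, ReleaseYear, TrackID}, the whole schema; {ArtistID, Duration, TrackID} is a candidate key.
Closure of {ArtistID, ReleaseYear, TrackID} is {ArtistID, Country, Duration, Genre, LabelID, ReleaseYear, TrackID}, the whole schema; {ArtistID, ReleaseYear, TrackID} is a candidate key.
These are minimal and exhaustive — every other superkey contains one of them.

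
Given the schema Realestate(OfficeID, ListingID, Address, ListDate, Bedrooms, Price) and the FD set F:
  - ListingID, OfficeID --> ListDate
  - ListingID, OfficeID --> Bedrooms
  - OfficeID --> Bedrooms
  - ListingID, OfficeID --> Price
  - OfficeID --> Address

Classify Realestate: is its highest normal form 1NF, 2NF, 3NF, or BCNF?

1NF

Candidate key: {ListingID, OfficeID}. Prime attributes: {ListingID, OfficeID}.
For OfficeID --> Bedrooms we have {OfficeID}⁺ = {Address, Bedrooms, OfficeID}; {OfficeID} is not a superkey, so BCNF fails.
OfficeID --> Bedrooms has non-prime {Bedrooms} on the right and a non-superkey on the left, so 3NF fails.
Since {OfficeID} ⊂ {ListingID, OfficeID} and {OfficeID}⁺ ⊇ {Address, Bedrooms} with {Address, Bedrooms} non-prime, there is a partial dependency; 2NF fails.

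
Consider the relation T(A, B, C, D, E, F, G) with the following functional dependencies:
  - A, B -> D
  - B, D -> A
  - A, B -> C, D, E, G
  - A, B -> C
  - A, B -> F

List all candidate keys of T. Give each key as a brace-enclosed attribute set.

Attributes never on any right-hand side: {B} — every candidate key must contain it.
{A, B}⁺ = {A, B, C, D, E, F, G} — all of the relation — so {A, B} is a candidate key.
{B, D}⁺ = {A, B, C, D, E, F, G} — all of the relation — so {B, D} is a candidate key.
These are minimal and exhaustive — every other superkey contains one of them.

{A, B}, {B, D}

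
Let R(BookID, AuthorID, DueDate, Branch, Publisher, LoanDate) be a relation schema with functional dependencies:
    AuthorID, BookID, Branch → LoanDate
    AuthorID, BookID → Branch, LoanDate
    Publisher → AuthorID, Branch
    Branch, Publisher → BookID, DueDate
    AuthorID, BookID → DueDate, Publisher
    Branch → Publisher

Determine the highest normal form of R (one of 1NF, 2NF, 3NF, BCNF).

BCNF

Candidate keys: {AuthorID, BookID}, {Branch}, {Publisher}. Prime attributes: {AuthorID, BookID, Branch, Publisher}.
Every FD has a superkey on the left, so the relation is in BCNF.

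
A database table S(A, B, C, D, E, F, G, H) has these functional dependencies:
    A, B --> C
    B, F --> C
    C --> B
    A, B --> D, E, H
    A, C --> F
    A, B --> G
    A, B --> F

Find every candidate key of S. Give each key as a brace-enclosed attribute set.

{A, B}, {A, C}

{A} never appears on the right of any FD, so every key must include it.
{A, B} is a candidate key since {A, B}⁺ = {A, B, C, D, E, F, G, H} covers every attribute.
{A, C} is a candidate key since {A, C}⁺ = {A, B, C, D, E, F, G, H} covers every attribute.
Any other superkey properly contains one of these, so there are no further candidate keys.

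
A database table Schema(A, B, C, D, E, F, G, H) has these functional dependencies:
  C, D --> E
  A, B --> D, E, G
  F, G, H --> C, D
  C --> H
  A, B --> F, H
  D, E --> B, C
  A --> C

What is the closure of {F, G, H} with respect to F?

{B, C, D, E, F, G, H}

Start with {F, G, H}.
F, G, H --> C, D applies; add {C, D} → now {C, D, F, G, H}.
C, D --> E applies; add {E} → now {C, D, E, F, G, H}.
D, E --> B, C applies; add {B} → now {B, C, D, E, F, G, H}.
No further FD applies.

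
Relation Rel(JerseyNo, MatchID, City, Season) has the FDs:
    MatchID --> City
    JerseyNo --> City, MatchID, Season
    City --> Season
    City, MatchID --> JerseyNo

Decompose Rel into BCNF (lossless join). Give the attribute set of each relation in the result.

Candidate keys of the original relation: {JerseyNo}, {MatchID}.
In {City, JerseyNo, MatchID, Season}, {City} is not a superkey ({City}⁺ restricted to this set is {City, Season}), so split on City --> Season into {City, Season} and {City, JerseyNo, MatchID}.
{City, Season}: every determinant is a superkey — BCNF.
{City, JerseyNo, MatchID}: every determinant is a superkey — BCNF.

{City, JerseyNo, MatchID}; {City, Season}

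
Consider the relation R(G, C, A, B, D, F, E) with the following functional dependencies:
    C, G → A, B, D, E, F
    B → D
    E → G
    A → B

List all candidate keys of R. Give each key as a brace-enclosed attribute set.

Attributes never on any right-hand side: {C} — every candidate key must contain it.
{C, E}⁺ = {A, B, C, D, E, F, G}, which is every attribute, so {C, E} is a candidate key.
{C, G}⁺ = {A, B, C, D, E, F, G}, which is every attribute, so {C, G} is a candidate key.
Any other superkey properly contains one of these, so there are no further candidate keys.

{C, E}, {C, G}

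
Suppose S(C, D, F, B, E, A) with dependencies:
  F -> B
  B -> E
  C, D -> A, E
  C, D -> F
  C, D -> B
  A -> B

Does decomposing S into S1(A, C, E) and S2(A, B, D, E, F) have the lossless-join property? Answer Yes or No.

No

Common attributes: {A, E}; their closure is {A, B, E}.
Neither S1 nor S2 is contained in that closure, so the decomposition is lossy.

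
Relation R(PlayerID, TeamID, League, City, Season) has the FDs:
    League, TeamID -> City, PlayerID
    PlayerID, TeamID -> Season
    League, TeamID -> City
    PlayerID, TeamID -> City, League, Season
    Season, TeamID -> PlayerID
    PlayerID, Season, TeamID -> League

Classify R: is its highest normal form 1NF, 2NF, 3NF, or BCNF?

Candidate keys: {League, TeamID}, {PlayerID, TeamID}, {Season, TeamID}. Prime attributes: {League, PlayerID, Season, TeamID}.
Each dependency's left side is a superkey — BCNF holds.

BCNF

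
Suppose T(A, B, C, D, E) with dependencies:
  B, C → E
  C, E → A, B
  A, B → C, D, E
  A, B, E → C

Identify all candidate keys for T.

{A, B}⁺ = {A, B, C, D, E}, which is every attribute, so {A, B} is a candidate key.
{B, C}⁺ = {A, B, C, D, E}, which is every attribute, so {B, C} is a candidate key.
{C, E}⁺ = {A, B, C, D, E}, which is every attribute, so {C, E} is a candidate key.
Any other superkey properly contains one of these, so there are no further candidate keys.

{A, B}, {B, C}, {C, E}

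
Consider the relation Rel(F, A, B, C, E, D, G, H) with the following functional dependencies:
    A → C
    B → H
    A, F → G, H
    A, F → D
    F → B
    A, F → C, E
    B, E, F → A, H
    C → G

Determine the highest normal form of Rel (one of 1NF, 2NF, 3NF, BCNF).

1NF

Candidate keys: {A, F}, {E, F}. Prime attributes: {A, E, F}.
A → C: {A}⁺ = {A, C, G}, which is not all of the attributes, so the left side is not a superkey — BCNF is violated.
A → C determines the non-prime attribute {C} from a non-superkey — 3NF is violated.
Since {A} ⊂ {A, F} and {A}⁺ ⊇ {C, G} with {C, G} non-prime, there is a partial dependency; 2NF fails.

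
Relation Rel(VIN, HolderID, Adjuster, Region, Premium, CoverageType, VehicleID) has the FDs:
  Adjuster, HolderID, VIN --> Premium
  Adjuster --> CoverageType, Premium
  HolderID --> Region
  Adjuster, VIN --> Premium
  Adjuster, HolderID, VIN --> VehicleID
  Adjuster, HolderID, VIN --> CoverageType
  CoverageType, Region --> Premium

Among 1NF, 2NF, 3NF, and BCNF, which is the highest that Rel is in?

Candidate key: {Adjuster, HolderID, VIN}. Prime attributes: {Adjuster, HolderID, VIN}.
For Adjuster --> CoverageType, Premium we have {Adjuster}⁺ = {Adjuster, CoverageType, Premium}; {Adjuster} is not a superkey, so BCNF fails.
Adjuster --> CoverageType, Premium determines the non-prime attributes {CoverageType, Premium} from a non-superkey — 3NF is violated.
Since {Adjuster} ⊂ {Adjuster, HolderID, VIN} and {Adjuster}⁺ ⊇ {CoverageType, Premium} with {CoverageType, Premium} non-prime, there is a partial dependency; 2NF fails.

1NF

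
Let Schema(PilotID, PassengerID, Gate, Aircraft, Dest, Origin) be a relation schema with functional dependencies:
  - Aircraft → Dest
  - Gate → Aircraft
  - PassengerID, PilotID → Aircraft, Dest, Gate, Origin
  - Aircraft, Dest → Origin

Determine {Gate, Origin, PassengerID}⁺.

Start with {Gate, Origin, PassengerID}.
Gate → Aircraft applies; add {Aircraft} → now {Aircraft, Gate, Origin, PassengerID}.
Aircraft → Dest applies; add {Dest} → now {Aircraft, Dest, Gate, Origin, PassengerID}.
No further FD applies.

{Aircraft, Dest, Gate, Origin, PassengerID}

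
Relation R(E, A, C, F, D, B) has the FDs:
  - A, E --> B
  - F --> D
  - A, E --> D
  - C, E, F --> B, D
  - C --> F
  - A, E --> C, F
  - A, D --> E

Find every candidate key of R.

{A} never appears on the right of any FD, so every key must include it.
{A, C}⁺ = {A, B, C, D, E, F} — all of the relation — so {A, C} is a candidate key.
{A, D}⁺ = {A, B, C, D, E, F} — all of the relation — so {A, D} is a candidate key.
{A, E}⁺ = {A, B, C, D, E, F} — all of the relation — so {A, E} is a candidate key.
{A, F}⁺ = {A, B, C, D, E, F} — all of the relation — so {A, F} is a candidate key.
No proper subset of any of these is a key, and no other minimal superkey exists.

{A, C}, {A, D}, {A, E}, {A, F}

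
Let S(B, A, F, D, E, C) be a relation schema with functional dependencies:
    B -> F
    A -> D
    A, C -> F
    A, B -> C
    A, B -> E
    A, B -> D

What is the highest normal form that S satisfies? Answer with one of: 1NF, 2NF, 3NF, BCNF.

Candidate key: {A, B}. Prime attributes: {A, B}.
For B -> F we have {B}⁺ = {B, F}; {B} is not a superkey, so BCNF fails.
Because {F} is non-prime and the left side of B -> F is not a superkey, the relation is not in 3NF.
{A} is a proper subset of the key {A, B}, and {A}⁺ contains the non-prime attribute {D} — a partial dependency, so 2NF is violated.

1NF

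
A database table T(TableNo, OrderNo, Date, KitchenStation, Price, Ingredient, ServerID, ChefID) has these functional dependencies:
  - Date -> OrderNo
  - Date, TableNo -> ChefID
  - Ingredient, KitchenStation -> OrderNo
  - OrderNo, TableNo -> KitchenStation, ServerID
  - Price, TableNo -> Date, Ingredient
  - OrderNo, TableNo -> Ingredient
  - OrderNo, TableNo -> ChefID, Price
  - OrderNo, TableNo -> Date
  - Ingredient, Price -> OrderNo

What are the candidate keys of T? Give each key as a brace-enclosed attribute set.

Attributes never on any right-hand side: {TableNo} — every candidate key must contain it.
{Date, TableNo} is a candidate key since {Date, TableNo}⁺ = {ChefID, Date, Ingredient, KitchenStation, OrderNo, Price, ServerID, TableNo} covers every attribute.
{OrderNo, TableNo} is a candidate key since {OrderNo, TableNo}⁺ = {ChefID, Date, Ingredient, KitchenStation, OrderNo, Price, ServerID, TableNo} covers every attribute.
{Price, TableNo} is a candidate key since {Price, TableNo}⁺ = {ChefID, Date, Ingredient, KitchenStation, OrderNo, Price, ServerID, TableNo} covers every attribute.
{Ingredient, KitchenStation, TableNo} is a candidate key since {Ingredient, KitchenStation, TableNo}⁺ = {ChefID, Date, Ingredient, KitchenStation, OrderNo, Price, ServerID, TableNo} covers every attribute.
No proper subset of any of these is a key, and no other minimal superkey exists.

{Date, TableNo}, {Ingredient, KitchenStation, TableNo}, {OrderNo, TableNo}, {Price, TableNo}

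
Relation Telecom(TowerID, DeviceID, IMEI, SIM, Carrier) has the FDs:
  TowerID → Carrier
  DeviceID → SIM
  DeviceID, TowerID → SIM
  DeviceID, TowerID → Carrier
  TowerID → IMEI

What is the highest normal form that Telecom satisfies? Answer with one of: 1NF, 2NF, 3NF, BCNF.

Candidate key: {DeviceID, TowerID}. Prime attributes: {DeviceID, TowerID}.
For TowerID → Carrier we have {TowerID}⁺ = {Carrier, IMEI, TowerID}; {TowerID} is not a superkey, so BCNF fails.
TowerID → Carrier determines the non-prime attribute {Carrier} from a non-superkey — 3NF is violated.
{DeviceID} is a proper subset of the key {DeviceID, TowerID}, and {DeviceID}⁺ contains the non-prime attribute {SIM} — a partial dependency, so 2NF is violated.

1NF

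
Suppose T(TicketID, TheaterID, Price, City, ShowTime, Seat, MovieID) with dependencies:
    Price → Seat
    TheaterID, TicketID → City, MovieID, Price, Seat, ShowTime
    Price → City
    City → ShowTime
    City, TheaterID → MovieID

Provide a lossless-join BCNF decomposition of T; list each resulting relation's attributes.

Candidate key of the original relation: {TheaterID, TicketID}.
{City, MovieID, Price, Seat, ShowTime, TheaterID, TicketID}: {Price} determines {City, Price, Seat, ShowTime} here but is not a superkey — split on Price → City, Seat, ShowTime, giving {City, Price, Seat, ShowTime} and {MovieID, Price, TheaterID, TicketID}.
{City, Price, Seat, ShowTime}: {City} determines {City, ShowTime} here but is not a superkey — split on City → ShowTime, giving {City, ShowTime} and {City, Price, Seat}.
{City, ShowTime} has no BCNF violation.
{City, Price, Seat} has no BCNF violation.
{MovieID, Price, TheaterID, TicketID}: {Price, TheaterID} determines {MovieID, Price, TheaterID} here but is not a superkey — split on Price, TheaterID → MovieID, giving {MovieID, Price, TheaterID} and {Price, TheaterID, TicketID}.
{MovieID, Price, TheaterID} has no BCNF violation.
{Price, TheaterID, TicketID} has no BCNF violation.

{City, Price, Seat}; {City, ShowTime}; {MovieID, Price, TheaterID}; {Price, TheaterID, TicketID}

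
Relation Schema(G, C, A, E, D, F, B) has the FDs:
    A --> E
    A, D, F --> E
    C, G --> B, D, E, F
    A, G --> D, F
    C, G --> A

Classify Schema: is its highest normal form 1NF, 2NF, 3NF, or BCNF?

Candidate key: {C, G}. Prime attributes: {C, G}.
A --> E: {A}⁺ = {A, E}, which is not all of the attributes, so the left side is not a superkey — BCNF is violated.
A --> E has non-prime {E} on the right and a non-superkey on the left, so 3NF fails.
No proper subset of a key has a non-prime attribute in its closure, so there is no partial dependency; 2NF holds.

2NF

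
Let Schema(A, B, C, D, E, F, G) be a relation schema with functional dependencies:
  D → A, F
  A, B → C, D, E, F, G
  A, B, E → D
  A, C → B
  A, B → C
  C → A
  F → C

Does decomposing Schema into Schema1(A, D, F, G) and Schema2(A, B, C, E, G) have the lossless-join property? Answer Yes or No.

No

The shared attributes are {A, G} and {A, G}⁺ = {A, G}.
Neither Schema1 nor Schema2 is contained in that closure, so the decomposition is lossy.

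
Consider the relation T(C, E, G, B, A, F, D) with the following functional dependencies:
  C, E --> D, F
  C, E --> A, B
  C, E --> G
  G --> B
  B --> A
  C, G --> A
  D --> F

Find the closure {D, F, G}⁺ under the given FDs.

{A, B, D, F, G}

Start with {D, F, G}.
G --> B applies; add {B} → now {B, D, F, G}.
B --> A applies; add {A} → now {A, B, D, F, G}.
No further FD applies.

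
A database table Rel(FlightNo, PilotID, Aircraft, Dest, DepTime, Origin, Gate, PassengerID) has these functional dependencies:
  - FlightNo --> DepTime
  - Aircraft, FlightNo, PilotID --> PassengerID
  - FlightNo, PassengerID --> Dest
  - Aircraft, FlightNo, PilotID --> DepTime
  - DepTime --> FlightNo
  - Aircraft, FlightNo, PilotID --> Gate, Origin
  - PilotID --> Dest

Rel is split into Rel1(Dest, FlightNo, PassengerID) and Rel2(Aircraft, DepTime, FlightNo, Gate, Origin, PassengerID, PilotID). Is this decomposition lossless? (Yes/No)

Yes

Rel1 ∩ Rel2 = {FlightNo, PassengerID}; its closure under F is {DepTime, Dest, FlightNo, PassengerID}.
Rel1 is contained in that closure, so Rel1 ∩ Rel2 --> Rel1 holds and the join is lossless.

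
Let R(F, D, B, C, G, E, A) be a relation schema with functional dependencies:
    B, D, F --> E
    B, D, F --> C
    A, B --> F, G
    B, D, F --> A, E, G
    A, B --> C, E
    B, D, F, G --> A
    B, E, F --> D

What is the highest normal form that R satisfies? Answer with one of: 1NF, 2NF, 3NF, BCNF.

Candidate keys: {A, B}, {B, D, F}, {B, E, F}. Prime attributes: {A, B, D, E, F}.
Each dependency's left side is a superkey — BCNF holds.

BCNF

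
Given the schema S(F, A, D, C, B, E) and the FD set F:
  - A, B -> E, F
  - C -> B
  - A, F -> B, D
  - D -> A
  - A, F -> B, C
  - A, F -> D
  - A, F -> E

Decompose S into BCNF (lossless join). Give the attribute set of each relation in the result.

Candidate keys of the original relation: {A, B}, {A, C}, {A, F}, {B, D}, {C, D}, {D, F}.
Within {A, B, C, D, E, F}: {C}⁺ ∩ {A, B, C, D, E, F} = {B, C}, not the whole set, so C -> B violates BCNF; decompose into {B, C} and {A, C, D, E, F}.
{B, C} has no BCNF violation.
Within {A, C, D, E, F}: {D}⁺ ∩ {A, C, D, E, F} = {A, D}, not the whole set, so D -> A violates BCNF; decompose into {A, D} and {C, D, E, F}.
{A, D} has no BCNF violation.
{C, D, E, F} has no BCNF violation.

{A, D}; {B, C}; {C, D, E, F}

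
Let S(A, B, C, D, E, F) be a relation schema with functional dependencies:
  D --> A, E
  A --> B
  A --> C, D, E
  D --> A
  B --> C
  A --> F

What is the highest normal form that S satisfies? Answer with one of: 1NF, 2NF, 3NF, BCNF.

Candidate keys: {A}, {D}. Prime attributes: {A, D}.
B --> C: {B}⁺ = {B, C}, which is not all of the attributes, so the left side is not a superkey — BCNF is violated.
B --> C determines the non-prime attribute {C} from a non-superkey — 3NF is violated.
With only single-attribute keys there can be no partial dependency, so 2NF holds.

2NF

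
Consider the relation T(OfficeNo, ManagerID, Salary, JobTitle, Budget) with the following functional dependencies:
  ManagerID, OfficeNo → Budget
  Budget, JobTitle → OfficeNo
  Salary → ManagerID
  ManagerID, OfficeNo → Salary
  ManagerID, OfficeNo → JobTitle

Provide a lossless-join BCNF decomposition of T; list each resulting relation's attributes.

Candidate keys of the original relation: {Budget, JobTitle, ManagerID}, {Budget, JobTitle, Salary}, {ManagerID, OfficeNo}, {OfficeNo, Salary}.
Within {Budget, JobTitle, ManagerID, OfficeNo, Salary}: {Budget, JobTitle}⁺ ∩ {Budget, JobTitle, ManagerID, OfficeNo, Salary} = {Budget, JobTitle, OfficeNo}, not the whole set, so Budget, JobTitle → OfficeNo violates BCNF; decompose into {Budget, JobTitle, OfficeNo} and {Budget, JobTitle, ManagerID, Salary}.
{Budget, JobTitle, OfficeNo}: every determinant is a superkey — BCNF.
Within {Budget, JobTitle, ManagerID, Salary}: {Salary}⁺ ∩ {Budget, JobTitle, ManagerID, Salary} = {ManagerID, Salary}, not the whole set, so Salary → ManagerID violates BCNF; decompose into {ManagerID, Salary} and {Budget, JobTitle, Salary}.
{ManagerID, Salary}: every determinant is a superkey — BCNF.
{Budget, JobTitle, Salary}: every determinant is a superkey — BCNF.

{Budget, JobTitle, OfficeNo}; {Budget, JobTitle, Salary}; {ManagerID, Salary}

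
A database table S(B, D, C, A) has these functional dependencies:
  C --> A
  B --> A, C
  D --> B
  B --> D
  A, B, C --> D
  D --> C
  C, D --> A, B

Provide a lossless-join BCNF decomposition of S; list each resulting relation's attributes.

{A, C}; {B, C, D}

Candidate keys of the original relation: {B}, {D}.
Within {A, B, C, D}: {C}⁺ ∩ {A, B, C, D} = {A, C}, not the whole set, so C --> A violates BCNF; decompose into {A, C} and {B, C, D}.
{A, C} has no BCNF violation.
{B, C, D} has no BCNF violation.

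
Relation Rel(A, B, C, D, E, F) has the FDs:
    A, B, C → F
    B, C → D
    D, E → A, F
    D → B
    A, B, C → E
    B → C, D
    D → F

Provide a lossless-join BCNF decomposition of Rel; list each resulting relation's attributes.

Candidate keys of the original relation: {A, B}, {A, D}, {B, E}, {D, E}.
{A, B, C, D, E, F}: {B, C} determines {B, C, D, F} here but is not a superkey — split on B, C → D, F, giving {B, C, D, F} and {A, B, C, E}.
{B, C, D, F}: every determinant is a superkey — BCNF.
{A, B, C, E}: {B} determines {B, C} here but is not a superkey — split on B → C, giving {B, C} and {A, B, E}.
{B, C}: every determinant is a superkey — BCNF.
{A, B, E}: every determinant is a superkey — BCNF.

{A, B, E}; {B, C, D, F}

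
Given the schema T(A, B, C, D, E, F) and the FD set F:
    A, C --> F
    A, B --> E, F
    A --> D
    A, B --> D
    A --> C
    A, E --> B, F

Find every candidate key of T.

Attributes never on any right-hand side: {A} — every candidate key must contain it.
{A, B} is a candidate key since {A, B}⁺ = {A, B, C, D, E, F} covers every attribute.
{A, E} is a candidate key since {A, E}⁺ = {A, B, C, D, E, F} covers every attribute.
No proper subset of any of these is a key, and no other minimal superkey exists.

{A, B}, {A, E}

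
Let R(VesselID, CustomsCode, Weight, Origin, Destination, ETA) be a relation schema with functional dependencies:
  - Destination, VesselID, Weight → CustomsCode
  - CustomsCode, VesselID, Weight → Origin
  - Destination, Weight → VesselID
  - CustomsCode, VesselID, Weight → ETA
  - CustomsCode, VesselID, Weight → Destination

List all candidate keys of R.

{CustomsCode, VesselID, Weight}, {Destination, Weight}

No FD produces {Weight}, so it must be in every candidate key.
{Destination, Weight}⁺ = {CustomsCode, Destination, ETA, Origin, VesselID, Weight} — all of the relation — so {Destination, Weight} is a candidate key.
{CustomsCode, VesselID, Weight}⁺ = {CustomsCode, Destination, ETA, Origin, VesselID, Weight} — all of the relation — so {CustomsCode, VesselID, Weight} is a candidate key.
Any other superkey properly contains one of these, so there are no further candidate keys.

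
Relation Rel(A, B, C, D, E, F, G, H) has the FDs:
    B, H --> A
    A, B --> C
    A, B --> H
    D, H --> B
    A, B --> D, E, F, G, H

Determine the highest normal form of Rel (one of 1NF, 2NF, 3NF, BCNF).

Candidate keys: {A, B}, {B, H}, {D, H}. Prime attributes: {A, B, D, H}.
Each dependency's left side is a superkey — BCNF holds.

BCNF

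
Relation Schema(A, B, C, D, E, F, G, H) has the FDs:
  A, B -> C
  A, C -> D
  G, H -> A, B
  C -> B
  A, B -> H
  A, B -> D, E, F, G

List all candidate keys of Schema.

{A, B} is a candidate key since {A, B}⁺ = {A, B, C, D, E, F, G, H} covers every attribute.
{A, C} is a candidate key since {A, C}⁺ = {A, B, C, D, E, F, G, H} covers every attribute.
{G, H} is a candidate key since {G, H}⁺ = {A, B, C, D, E, F, G, H} covers every attribute.
Any other superkey properly contains one of these, so there are no further candidate keys.

{A, B}, {A, C}, {G, H}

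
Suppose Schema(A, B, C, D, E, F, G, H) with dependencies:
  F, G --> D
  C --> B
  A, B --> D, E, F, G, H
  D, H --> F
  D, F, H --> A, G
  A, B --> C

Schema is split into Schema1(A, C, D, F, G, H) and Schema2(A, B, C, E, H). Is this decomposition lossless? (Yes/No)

The shared attributes are {A, C, H} and {A, C, H}⁺ = {A, B, C, D, E, F, G, H}.
Since Schema1 ⊆ {A, B, C, D, E, F, G, H}, the intersection is a superkey of Schema1; the decomposition is lossless.

Yes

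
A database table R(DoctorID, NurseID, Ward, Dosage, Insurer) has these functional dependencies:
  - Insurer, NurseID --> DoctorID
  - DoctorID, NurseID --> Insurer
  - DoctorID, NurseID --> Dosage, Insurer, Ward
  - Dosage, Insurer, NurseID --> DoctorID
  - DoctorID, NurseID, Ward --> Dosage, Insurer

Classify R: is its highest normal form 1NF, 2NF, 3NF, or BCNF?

Candidate keys: {DoctorID, NurseID}, {Insurer, NurseID}. Prime attributes: {DoctorID, Insurer, NurseID}.
Each dependency's left side is a superkey — BCNF holds.

BCNF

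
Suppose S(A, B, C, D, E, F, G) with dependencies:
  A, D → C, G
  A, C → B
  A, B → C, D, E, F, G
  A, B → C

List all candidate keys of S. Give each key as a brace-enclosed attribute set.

Attributes never on any right-hand side: {A} — every candidate key must contain it.
{A, B}⁺ = {A, B, C, D, E, F, G}, which is every attribute, so {A, B} is a candidate key.
{A, C}⁺ = {A, B, C, D, E, F, G}, which is every attribute, so {A, C} is a candidate key.
{A, D}⁺ = {A, B, C, D, E, F, G}, which is every attribute, so {A, D} is a candidate key.
These are minimal and exhaustive — every other superkey contains one of them.

{A, B}, {A, C}, {A, D}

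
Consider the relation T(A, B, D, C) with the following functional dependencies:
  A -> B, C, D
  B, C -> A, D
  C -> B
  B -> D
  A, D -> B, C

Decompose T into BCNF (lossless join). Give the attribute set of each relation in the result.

Candidate keys of the original relation: {A}, {C}.
Within {A, B, C, D}: {B}⁺ ∩ {A, B, C, D} = {B, D}, not the whole set, so B -> D violates BCNF; decompose into {B, D} and {A, B, C}.
{B, D}: every determinant is a superkey — BCNF.
{A, B, C}: every determinant is a superkey — BCNF.

{A, B, C}; {B, D}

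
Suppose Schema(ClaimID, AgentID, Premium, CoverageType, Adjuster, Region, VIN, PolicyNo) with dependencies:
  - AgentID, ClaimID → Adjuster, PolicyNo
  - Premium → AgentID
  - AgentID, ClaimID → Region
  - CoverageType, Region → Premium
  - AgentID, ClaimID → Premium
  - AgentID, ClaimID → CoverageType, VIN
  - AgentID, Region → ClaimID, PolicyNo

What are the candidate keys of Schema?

{AgentID, ClaimID}⁺ = {Adjuster, AgentID, ClaimID, CoverageType, PolicyNo, Premium, Region, VIN} — all of the relation — so {AgentID, ClaimID} is a candidate key.
{AgentID, Region}⁺ = {Adjuster, AgentID, ClaimID, CoverageType, PolicyNo, Premium, Region, VIN} — all of the relation — so {AgentID, Region} is a candidate key.
{ClaimID, Premium}⁺ = {Adjuster, AgentID, ClaimID, CoverageType, PolicyNo, Premium, Region, VIN} — all of the relation — so {ClaimID, Premium} is a candidate key.
{CoverageType, Region}⁺ = {Adjuster, AgentID, ClaimID, CoverageType, PolicyNo, Premium, Region, VIN} — all of the relation — so {CoverageType, Region} is a candidate key.
{Premium, Region}⁺ = {Adjuster, AgentID, ClaimID, CoverageType, PolicyNo, Premium, Region, VIN} — all of the relation — so {Premium, Region} is a candidate key.
These are minimal and exhaustive — every other superkey contains one of them.

{AgentID, ClaimID}, {AgentID, Region}, {ClaimID, Premium}, {CoverageType, Region}, {Premium, Region}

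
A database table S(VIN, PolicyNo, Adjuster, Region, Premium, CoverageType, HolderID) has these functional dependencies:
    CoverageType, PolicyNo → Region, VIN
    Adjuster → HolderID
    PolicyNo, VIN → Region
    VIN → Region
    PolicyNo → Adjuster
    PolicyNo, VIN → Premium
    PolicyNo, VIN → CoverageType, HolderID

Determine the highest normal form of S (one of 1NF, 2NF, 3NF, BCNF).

Candidate keys: {CoverageType, PolicyNo}, {PolicyNo, VIN}. Prime attributes: {CoverageType, PolicyNo, VIN}.
For Adjuster → HolderID we have {Adjuster}⁺ = {Adjuster, HolderID}; {Adjuster} is not a superkey, so BCNF fails.
Because {HolderID} is non-prime and the left side of Adjuster → HolderID is not a superkey, the relation is not in 3NF.
The proper key subset {PolicyNo} of {CoverageType, PolicyNo} determines non-prime {Adjuster, HolderID}, so the relation is not even in 2NF.

1NF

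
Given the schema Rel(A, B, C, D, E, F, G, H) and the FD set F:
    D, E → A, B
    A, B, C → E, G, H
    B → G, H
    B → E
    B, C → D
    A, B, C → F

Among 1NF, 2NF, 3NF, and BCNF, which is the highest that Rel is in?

Candidate keys: {B, C}, {C, D, E}. Prime attributes: {B, C, D, E}.
D, E → A, B: {D, E}⁺ = {A, B, D, E, G, H}, which is not all of the attributes, so the left side is not a superkey — BCNF is violated.
D, E → A, B determines the non-prime attribute {A} from a non-superkey — 3NF is violated.
Since {B} ⊂ {B, C} and {B}⁺ ⊇ {G, H} with {G, H} non-prime, there is a partial dependency; 2NF fails.

1NF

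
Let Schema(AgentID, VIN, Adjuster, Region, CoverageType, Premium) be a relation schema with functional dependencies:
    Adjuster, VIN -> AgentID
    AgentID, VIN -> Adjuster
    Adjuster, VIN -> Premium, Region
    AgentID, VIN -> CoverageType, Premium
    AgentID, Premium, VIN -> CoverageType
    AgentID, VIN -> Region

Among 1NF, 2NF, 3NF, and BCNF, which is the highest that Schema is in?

Candidate keys: {Adjuster, VIN}, {AgentID, VIN}. Prime attributes: {Adjuster, AgentID, VIN}.
Every FD has a superkey on the left, so the relation is in BCNF.

BCNF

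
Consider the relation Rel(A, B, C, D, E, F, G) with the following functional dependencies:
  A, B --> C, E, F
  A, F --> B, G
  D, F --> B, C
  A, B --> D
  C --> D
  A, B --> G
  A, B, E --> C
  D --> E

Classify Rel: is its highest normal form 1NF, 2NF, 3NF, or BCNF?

2NF

Candidate keys: {A, B}, {A, F}. Prime attributes: {A, B, F}.
D, F --> B, C breaks BCNF: {D, F}⁺ = {B, C, D, E, F}, so {D, F} is not a superkey.
D, F --> B, C determines the non-prime attribute {C} from a non-superkey — 3NF is violated.
Checking every proper subset of each key, none determines a non-prime attribute — 2NF is satisfied.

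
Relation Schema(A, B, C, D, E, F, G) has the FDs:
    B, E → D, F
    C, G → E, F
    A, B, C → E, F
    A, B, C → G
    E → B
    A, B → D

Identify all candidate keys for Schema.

{A, B, C}, {A, C, E}, {A, C, G}

No FD produces {A, C}, so they must be in every candidate key.
{A, B, C}⁺ = {A, B, C, D, E, F, G}, which is every attribute, so {A, B, C} is a candidate key.
{A, C, E}⁺ = {A, B, C, D, E, F, G}, which is every attribute, so {A, C, E} is a candidate key.
{A, C, G}⁺ = {A, B, C, D, E, F, G}, which is every attribute, so {A, C, G} is a candidate key.
Any other superkey properly contains one of these, so there are no further candidate keys.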